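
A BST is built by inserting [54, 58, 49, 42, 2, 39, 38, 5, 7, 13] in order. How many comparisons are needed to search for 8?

Search path for 8: 54 -> 49 -> 42 -> 2 -> 39 -> 38 -> 5 -> 7 -> 13
Found: False
Comparisons: 9


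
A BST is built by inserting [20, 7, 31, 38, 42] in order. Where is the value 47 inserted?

Starting tree (level order): [20, 7, 31, None, None, None, 38, None, 42]
Insertion path: 20 -> 31 -> 38 -> 42
Result: insert 47 as right child of 42
Final tree (level order): [20, 7, 31, None, None, None, 38, None, 42, None, 47]


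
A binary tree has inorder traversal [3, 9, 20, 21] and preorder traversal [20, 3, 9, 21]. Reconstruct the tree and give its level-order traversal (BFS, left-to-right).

Inorder:  [3, 9, 20, 21]
Preorder: [20, 3, 9, 21]
Algorithm: preorder visits root first, so consume preorder in order;
for each root, split the current inorder slice at that value into
left-subtree inorder and right-subtree inorder, then recurse.
Recursive splits:
  root=20; inorder splits into left=[3, 9], right=[21]
  root=3; inorder splits into left=[], right=[9]
  root=9; inorder splits into left=[], right=[]
  root=21; inorder splits into left=[], right=[]
Reconstructed level-order: [20, 3, 21, 9]


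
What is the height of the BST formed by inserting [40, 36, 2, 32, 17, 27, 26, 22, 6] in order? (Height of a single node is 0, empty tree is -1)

Insertion order: [40, 36, 2, 32, 17, 27, 26, 22, 6]
Tree (level-order array): [40, 36, None, 2, None, None, 32, 17, None, 6, 27, None, None, 26, None, 22]
Compute height bottom-up (empty subtree = -1):
  height(6) = 1 + max(-1, -1) = 0
  height(22) = 1 + max(-1, -1) = 0
  height(26) = 1 + max(0, -1) = 1
  height(27) = 1 + max(1, -1) = 2
  height(17) = 1 + max(0, 2) = 3
  height(32) = 1 + max(3, -1) = 4
  height(2) = 1 + max(-1, 4) = 5
  height(36) = 1 + max(5, -1) = 6
  height(40) = 1 + max(6, -1) = 7
Height = 7


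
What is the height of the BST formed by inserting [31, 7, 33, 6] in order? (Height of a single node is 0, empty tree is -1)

Insertion order: [31, 7, 33, 6]
Tree (level-order array): [31, 7, 33, 6]
Compute height bottom-up (empty subtree = -1):
  height(6) = 1 + max(-1, -1) = 0
  height(7) = 1 + max(0, -1) = 1
  height(33) = 1 + max(-1, -1) = 0
  height(31) = 1 + max(1, 0) = 2
Height = 2


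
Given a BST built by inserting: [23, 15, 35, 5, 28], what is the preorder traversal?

Tree insertion order: [23, 15, 35, 5, 28]
Tree (level-order array): [23, 15, 35, 5, None, 28]
Preorder traversal: [23, 15, 5, 35, 28]


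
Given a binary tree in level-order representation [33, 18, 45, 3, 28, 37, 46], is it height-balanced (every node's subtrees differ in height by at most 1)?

Tree (level-order array): [33, 18, 45, 3, 28, 37, 46]
Definition: a tree is height-balanced if, at every node, |h(left) - h(right)| <= 1 (empty subtree has height -1).
Bottom-up per-node check:
  node 3: h_left=-1, h_right=-1, diff=0 [OK], height=0
  node 28: h_left=-1, h_right=-1, diff=0 [OK], height=0
  node 18: h_left=0, h_right=0, diff=0 [OK], height=1
  node 37: h_left=-1, h_right=-1, diff=0 [OK], height=0
  node 46: h_left=-1, h_right=-1, diff=0 [OK], height=0
  node 45: h_left=0, h_right=0, diff=0 [OK], height=1
  node 33: h_left=1, h_right=1, diff=0 [OK], height=2
All nodes satisfy the balance condition.
Result: Balanced


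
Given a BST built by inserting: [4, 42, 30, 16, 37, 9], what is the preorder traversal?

Tree insertion order: [4, 42, 30, 16, 37, 9]
Tree (level-order array): [4, None, 42, 30, None, 16, 37, 9]
Preorder traversal: [4, 42, 30, 16, 9, 37]


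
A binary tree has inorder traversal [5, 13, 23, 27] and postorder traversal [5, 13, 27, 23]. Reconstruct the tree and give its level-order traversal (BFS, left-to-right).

Inorder:   [5, 13, 23, 27]
Postorder: [5, 13, 27, 23]
Algorithm: postorder visits root last, so walk postorder right-to-left;
each value is the root of the current inorder slice — split it at that
value, recurse on the right subtree first, then the left.
Recursive splits:
  root=23; inorder splits into left=[5, 13], right=[27]
  root=27; inorder splits into left=[], right=[]
  root=13; inorder splits into left=[5], right=[]
  root=5; inorder splits into left=[], right=[]
Reconstructed level-order: [23, 13, 27, 5]


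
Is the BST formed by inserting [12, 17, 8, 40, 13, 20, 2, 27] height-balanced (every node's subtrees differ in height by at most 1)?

Tree (level-order array): [12, 8, 17, 2, None, 13, 40, None, None, None, None, 20, None, None, 27]
Definition: a tree is height-balanced if, at every node, |h(left) - h(right)| <= 1 (empty subtree has height -1).
Bottom-up per-node check:
  node 2: h_left=-1, h_right=-1, diff=0 [OK], height=0
  node 8: h_left=0, h_right=-1, diff=1 [OK], height=1
  node 13: h_left=-1, h_right=-1, diff=0 [OK], height=0
  node 27: h_left=-1, h_right=-1, diff=0 [OK], height=0
  node 20: h_left=-1, h_right=0, diff=1 [OK], height=1
  node 40: h_left=1, h_right=-1, diff=2 [FAIL (|1--1|=2 > 1)], height=2
  node 17: h_left=0, h_right=2, diff=2 [FAIL (|0-2|=2 > 1)], height=3
  node 12: h_left=1, h_right=3, diff=2 [FAIL (|1-3|=2 > 1)], height=4
Node 40 violates the condition: |1 - -1| = 2 > 1.
Result: Not balanced


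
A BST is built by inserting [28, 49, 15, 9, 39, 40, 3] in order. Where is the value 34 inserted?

Starting tree (level order): [28, 15, 49, 9, None, 39, None, 3, None, None, 40]
Insertion path: 28 -> 49 -> 39
Result: insert 34 as left child of 39
Final tree (level order): [28, 15, 49, 9, None, 39, None, 3, None, 34, 40]


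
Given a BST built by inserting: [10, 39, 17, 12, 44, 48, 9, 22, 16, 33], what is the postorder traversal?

Tree insertion order: [10, 39, 17, 12, 44, 48, 9, 22, 16, 33]
Tree (level-order array): [10, 9, 39, None, None, 17, 44, 12, 22, None, 48, None, 16, None, 33]
Postorder traversal: [9, 16, 12, 33, 22, 17, 48, 44, 39, 10]


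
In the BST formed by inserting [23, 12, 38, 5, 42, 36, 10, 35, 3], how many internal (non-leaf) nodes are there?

Tree built from: [23, 12, 38, 5, 42, 36, 10, 35, 3]
Tree (level-order array): [23, 12, 38, 5, None, 36, 42, 3, 10, 35]
Rule: An internal node has at least one child.
Per-node child counts:
  node 23: 2 child(ren)
  node 12: 1 child(ren)
  node 5: 2 child(ren)
  node 3: 0 child(ren)
  node 10: 0 child(ren)
  node 38: 2 child(ren)
  node 36: 1 child(ren)
  node 35: 0 child(ren)
  node 42: 0 child(ren)
Matching nodes: [23, 12, 5, 38, 36]
Count of internal (non-leaf) nodes: 5


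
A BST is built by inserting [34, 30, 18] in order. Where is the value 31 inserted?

Starting tree (level order): [34, 30, None, 18]
Insertion path: 34 -> 30
Result: insert 31 as right child of 30
Final tree (level order): [34, 30, None, 18, 31]


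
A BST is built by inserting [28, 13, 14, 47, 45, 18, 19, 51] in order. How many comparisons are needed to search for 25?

Search path for 25: 28 -> 13 -> 14 -> 18 -> 19
Found: False
Comparisons: 5


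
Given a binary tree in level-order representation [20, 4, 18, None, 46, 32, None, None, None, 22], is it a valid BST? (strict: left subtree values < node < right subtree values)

Level-order array: [20, 4, 18, None, 46, 32, None, None, None, 22]
Validate using subtree bounds (lo, hi): at each node, require lo < value < hi,
then recurse left with hi=value and right with lo=value.
Preorder trace (stopping at first violation):
  at node 20 with bounds (-inf, +inf): OK
  at node 4 with bounds (-inf, 20): OK
  at node 46 with bounds (4, 20): VIOLATION
Node 46 violates its bound: not (4 < 46 < 20).
Result: Not a valid BST


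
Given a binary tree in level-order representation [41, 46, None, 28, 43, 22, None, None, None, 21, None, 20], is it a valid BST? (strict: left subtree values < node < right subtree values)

Level-order array: [41, 46, None, 28, 43, 22, None, None, None, 21, None, 20]
Validate using subtree bounds (lo, hi): at each node, require lo < value < hi,
then recurse left with hi=value and right with lo=value.
Preorder trace (stopping at first violation):
  at node 41 with bounds (-inf, +inf): OK
  at node 46 with bounds (-inf, 41): VIOLATION
Node 46 violates its bound: not (-inf < 46 < 41).
Result: Not a valid BST


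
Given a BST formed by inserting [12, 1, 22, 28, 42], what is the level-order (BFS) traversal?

Tree insertion order: [12, 1, 22, 28, 42]
Tree (level-order array): [12, 1, 22, None, None, None, 28, None, 42]
BFS from the root, enqueuing left then right child of each popped node:
  queue [12] -> pop 12, enqueue [1, 22], visited so far: [12]
  queue [1, 22] -> pop 1, enqueue [none], visited so far: [12, 1]
  queue [22] -> pop 22, enqueue [28], visited so far: [12, 1, 22]
  queue [28] -> pop 28, enqueue [42], visited so far: [12, 1, 22, 28]
  queue [42] -> pop 42, enqueue [none], visited so far: [12, 1, 22, 28, 42]
Result: [12, 1, 22, 28, 42]


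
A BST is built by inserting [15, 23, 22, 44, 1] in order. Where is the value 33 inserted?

Starting tree (level order): [15, 1, 23, None, None, 22, 44]
Insertion path: 15 -> 23 -> 44
Result: insert 33 as left child of 44
Final tree (level order): [15, 1, 23, None, None, 22, 44, None, None, 33]


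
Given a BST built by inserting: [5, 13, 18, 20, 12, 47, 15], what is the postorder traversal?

Tree insertion order: [5, 13, 18, 20, 12, 47, 15]
Tree (level-order array): [5, None, 13, 12, 18, None, None, 15, 20, None, None, None, 47]
Postorder traversal: [12, 15, 47, 20, 18, 13, 5]


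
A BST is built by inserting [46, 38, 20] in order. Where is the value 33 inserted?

Starting tree (level order): [46, 38, None, 20]
Insertion path: 46 -> 38 -> 20
Result: insert 33 as right child of 20
Final tree (level order): [46, 38, None, 20, None, None, 33]


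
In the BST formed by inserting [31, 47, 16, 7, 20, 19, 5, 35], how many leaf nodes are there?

Tree built from: [31, 47, 16, 7, 20, 19, 5, 35]
Tree (level-order array): [31, 16, 47, 7, 20, 35, None, 5, None, 19]
Rule: A leaf has 0 children.
Per-node child counts:
  node 31: 2 child(ren)
  node 16: 2 child(ren)
  node 7: 1 child(ren)
  node 5: 0 child(ren)
  node 20: 1 child(ren)
  node 19: 0 child(ren)
  node 47: 1 child(ren)
  node 35: 0 child(ren)
Matching nodes: [5, 19, 35]
Count of leaf nodes: 3


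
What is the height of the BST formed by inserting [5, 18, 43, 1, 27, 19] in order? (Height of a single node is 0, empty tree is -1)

Insertion order: [5, 18, 43, 1, 27, 19]
Tree (level-order array): [5, 1, 18, None, None, None, 43, 27, None, 19]
Compute height bottom-up (empty subtree = -1):
  height(1) = 1 + max(-1, -1) = 0
  height(19) = 1 + max(-1, -1) = 0
  height(27) = 1 + max(0, -1) = 1
  height(43) = 1 + max(1, -1) = 2
  height(18) = 1 + max(-1, 2) = 3
  height(5) = 1 + max(0, 3) = 4
Height = 4


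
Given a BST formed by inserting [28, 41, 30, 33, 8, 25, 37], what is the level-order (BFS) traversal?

Tree insertion order: [28, 41, 30, 33, 8, 25, 37]
Tree (level-order array): [28, 8, 41, None, 25, 30, None, None, None, None, 33, None, 37]
BFS from the root, enqueuing left then right child of each popped node:
  queue [28] -> pop 28, enqueue [8, 41], visited so far: [28]
  queue [8, 41] -> pop 8, enqueue [25], visited so far: [28, 8]
  queue [41, 25] -> pop 41, enqueue [30], visited so far: [28, 8, 41]
  queue [25, 30] -> pop 25, enqueue [none], visited so far: [28, 8, 41, 25]
  queue [30] -> pop 30, enqueue [33], visited so far: [28, 8, 41, 25, 30]
  queue [33] -> pop 33, enqueue [37], visited so far: [28, 8, 41, 25, 30, 33]
  queue [37] -> pop 37, enqueue [none], visited so far: [28, 8, 41, 25, 30, 33, 37]
Result: [28, 8, 41, 25, 30, 33, 37]


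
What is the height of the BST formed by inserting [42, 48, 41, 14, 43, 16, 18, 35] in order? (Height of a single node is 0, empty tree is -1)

Insertion order: [42, 48, 41, 14, 43, 16, 18, 35]
Tree (level-order array): [42, 41, 48, 14, None, 43, None, None, 16, None, None, None, 18, None, 35]
Compute height bottom-up (empty subtree = -1):
  height(35) = 1 + max(-1, -1) = 0
  height(18) = 1 + max(-1, 0) = 1
  height(16) = 1 + max(-1, 1) = 2
  height(14) = 1 + max(-1, 2) = 3
  height(41) = 1 + max(3, -1) = 4
  height(43) = 1 + max(-1, -1) = 0
  height(48) = 1 + max(0, -1) = 1
  height(42) = 1 + max(4, 1) = 5
Height = 5


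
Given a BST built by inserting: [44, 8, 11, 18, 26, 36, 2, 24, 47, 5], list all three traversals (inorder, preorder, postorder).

Tree insertion order: [44, 8, 11, 18, 26, 36, 2, 24, 47, 5]
Tree (level-order array): [44, 8, 47, 2, 11, None, None, None, 5, None, 18, None, None, None, 26, 24, 36]
Inorder (L, root, R): [2, 5, 8, 11, 18, 24, 26, 36, 44, 47]
Preorder (root, L, R): [44, 8, 2, 5, 11, 18, 26, 24, 36, 47]
Postorder (L, R, root): [5, 2, 24, 36, 26, 18, 11, 8, 47, 44]


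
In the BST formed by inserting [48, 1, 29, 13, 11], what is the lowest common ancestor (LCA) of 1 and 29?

Tree insertion order: [48, 1, 29, 13, 11]
Tree (level-order array): [48, 1, None, None, 29, 13, None, 11]
In a BST, the LCA of p=1, q=29 is the first node v on the
root-to-leaf path with p <= v <= q (go left if both < v, right if both > v).
Walk from root:
  at 48: both 1 and 29 < 48, go left
  at 1: 1 <= 1 <= 29, this is the LCA
LCA = 1


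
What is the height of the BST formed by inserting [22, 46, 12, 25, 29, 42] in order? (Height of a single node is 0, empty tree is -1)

Insertion order: [22, 46, 12, 25, 29, 42]
Tree (level-order array): [22, 12, 46, None, None, 25, None, None, 29, None, 42]
Compute height bottom-up (empty subtree = -1):
  height(12) = 1 + max(-1, -1) = 0
  height(42) = 1 + max(-1, -1) = 0
  height(29) = 1 + max(-1, 0) = 1
  height(25) = 1 + max(-1, 1) = 2
  height(46) = 1 + max(2, -1) = 3
  height(22) = 1 + max(0, 3) = 4
Height = 4


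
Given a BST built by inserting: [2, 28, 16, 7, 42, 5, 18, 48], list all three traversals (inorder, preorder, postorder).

Tree insertion order: [2, 28, 16, 7, 42, 5, 18, 48]
Tree (level-order array): [2, None, 28, 16, 42, 7, 18, None, 48, 5]
Inorder (L, root, R): [2, 5, 7, 16, 18, 28, 42, 48]
Preorder (root, L, R): [2, 28, 16, 7, 5, 18, 42, 48]
Postorder (L, R, root): [5, 7, 18, 16, 48, 42, 28, 2]


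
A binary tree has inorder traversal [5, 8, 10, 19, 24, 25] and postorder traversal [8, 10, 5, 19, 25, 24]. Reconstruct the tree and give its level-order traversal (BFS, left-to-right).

Inorder:   [5, 8, 10, 19, 24, 25]
Postorder: [8, 10, 5, 19, 25, 24]
Algorithm: postorder visits root last, so walk postorder right-to-left;
each value is the root of the current inorder slice — split it at that
value, recurse on the right subtree first, then the left.
Recursive splits:
  root=24; inorder splits into left=[5, 8, 10, 19], right=[25]
  root=25; inorder splits into left=[], right=[]
  root=19; inorder splits into left=[5, 8, 10], right=[]
  root=5; inorder splits into left=[], right=[8, 10]
  root=10; inorder splits into left=[8], right=[]
  root=8; inorder splits into left=[], right=[]
Reconstructed level-order: [24, 19, 25, 5, 10, 8]


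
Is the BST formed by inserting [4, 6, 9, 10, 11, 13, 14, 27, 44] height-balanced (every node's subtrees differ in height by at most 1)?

Tree (level-order array): [4, None, 6, None, 9, None, 10, None, 11, None, 13, None, 14, None, 27, None, 44]
Definition: a tree is height-balanced if, at every node, |h(left) - h(right)| <= 1 (empty subtree has height -1).
Bottom-up per-node check:
  node 44: h_left=-1, h_right=-1, diff=0 [OK], height=0
  node 27: h_left=-1, h_right=0, diff=1 [OK], height=1
  node 14: h_left=-1, h_right=1, diff=2 [FAIL (|-1-1|=2 > 1)], height=2
  node 13: h_left=-1, h_right=2, diff=3 [FAIL (|-1-2|=3 > 1)], height=3
  node 11: h_left=-1, h_right=3, diff=4 [FAIL (|-1-3|=4 > 1)], height=4
  node 10: h_left=-1, h_right=4, diff=5 [FAIL (|-1-4|=5 > 1)], height=5
  node 9: h_left=-1, h_right=5, diff=6 [FAIL (|-1-5|=6 > 1)], height=6
  node 6: h_left=-1, h_right=6, diff=7 [FAIL (|-1-6|=7 > 1)], height=7
  node 4: h_left=-1, h_right=7, diff=8 [FAIL (|-1-7|=8 > 1)], height=8
Node 14 violates the condition: |-1 - 1| = 2 > 1.
Result: Not balanced


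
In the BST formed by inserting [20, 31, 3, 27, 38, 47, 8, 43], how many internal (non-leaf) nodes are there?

Tree built from: [20, 31, 3, 27, 38, 47, 8, 43]
Tree (level-order array): [20, 3, 31, None, 8, 27, 38, None, None, None, None, None, 47, 43]
Rule: An internal node has at least one child.
Per-node child counts:
  node 20: 2 child(ren)
  node 3: 1 child(ren)
  node 8: 0 child(ren)
  node 31: 2 child(ren)
  node 27: 0 child(ren)
  node 38: 1 child(ren)
  node 47: 1 child(ren)
  node 43: 0 child(ren)
Matching nodes: [20, 3, 31, 38, 47]
Count of internal (non-leaf) nodes: 5


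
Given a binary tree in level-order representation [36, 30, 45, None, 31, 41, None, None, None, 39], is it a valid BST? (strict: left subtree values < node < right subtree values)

Level-order array: [36, 30, 45, None, 31, 41, None, None, None, 39]
Validate using subtree bounds (lo, hi): at each node, require lo < value < hi,
then recurse left with hi=value and right with lo=value.
Preorder trace (stopping at first violation):
  at node 36 with bounds (-inf, +inf): OK
  at node 30 with bounds (-inf, 36): OK
  at node 31 with bounds (30, 36): OK
  at node 45 with bounds (36, +inf): OK
  at node 41 with bounds (36, 45): OK
  at node 39 with bounds (36, 41): OK
No violation found at any node.
Result: Valid BST


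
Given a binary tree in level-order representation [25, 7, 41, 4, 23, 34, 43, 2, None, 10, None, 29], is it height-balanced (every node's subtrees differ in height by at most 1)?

Tree (level-order array): [25, 7, 41, 4, 23, 34, 43, 2, None, 10, None, 29]
Definition: a tree is height-balanced if, at every node, |h(left) - h(right)| <= 1 (empty subtree has height -1).
Bottom-up per-node check:
  node 2: h_left=-1, h_right=-1, diff=0 [OK], height=0
  node 4: h_left=0, h_right=-1, diff=1 [OK], height=1
  node 10: h_left=-1, h_right=-1, diff=0 [OK], height=0
  node 23: h_left=0, h_right=-1, diff=1 [OK], height=1
  node 7: h_left=1, h_right=1, diff=0 [OK], height=2
  node 29: h_left=-1, h_right=-1, diff=0 [OK], height=0
  node 34: h_left=0, h_right=-1, diff=1 [OK], height=1
  node 43: h_left=-1, h_right=-1, diff=0 [OK], height=0
  node 41: h_left=1, h_right=0, diff=1 [OK], height=2
  node 25: h_left=2, h_right=2, diff=0 [OK], height=3
All nodes satisfy the balance condition.
Result: Balanced


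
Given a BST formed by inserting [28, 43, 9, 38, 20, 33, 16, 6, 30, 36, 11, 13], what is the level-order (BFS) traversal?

Tree insertion order: [28, 43, 9, 38, 20, 33, 16, 6, 30, 36, 11, 13]
Tree (level-order array): [28, 9, 43, 6, 20, 38, None, None, None, 16, None, 33, None, 11, None, 30, 36, None, 13]
BFS from the root, enqueuing left then right child of each popped node:
  queue [28] -> pop 28, enqueue [9, 43], visited so far: [28]
  queue [9, 43] -> pop 9, enqueue [6, 20], visited so far: [28, 9]
  queue [43, 6, 20] -> pop 43, enqueue [38], visited so far: [28, 9, 43]
  queue [6, 20, 38] -> pop 6, enqueue [none], visited so far: [28, 9, 43, 6]
  queue [20, 38] -> pop 20, enqueue [16], visited so far: [28, 9, 43, 6, 20]
  queue [38, 16] -> pop 38, enqueue [33], visited so far: [28, 9, 43, 6, 20, 38]
  queue [16, 33] -> pop 16, enqueue [11], visited so far: [28, 9, 43, 6, 20, 38, 16]
  queue [33, 11] -> pop 33, enqueue [30, 36], visited so far: [28, 9, 43, 6, 20, 38, 16, 33]
  queue [11, 30, 36] -> pop 11, enqueue [13], visited so far: [28, 9, 43, 6, 20, 38, 16, 33, 11]
  queue [30, 36, 13] -> pop 30, enqueue [none], visited so far: [28, 9, 43, 6, 20, 38, 16, 33, 11, 30]
  queue [36, 13] -> pop 36, enqueue [none], visited so far: [28, 9, 43, 6, 20, 38, 16, 33, 11, 30, 36]
  queue [13] -> pop 13, enqueue [none], visited so far: [28, 9, 43, 6, 20, 38, 16, 33, 11, 30, 36, 13]
Result: [28, 9, 43, 6, 20, 38, 16, 33, 11, 30, 36, 13]


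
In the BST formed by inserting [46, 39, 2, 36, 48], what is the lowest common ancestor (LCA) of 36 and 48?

Tree insertion order: [46, 39, 2, 36, 48]
Tree (level-order array): [46, 39, 48, 2, None, None, None, None, 36]
In a BST, the LCA of p=36, q=48 is the first node v on the
root-to-leaf path with p <= v <= q (go left if both < v, right if both > v).
Walk from root:
  at 46: 36 <= 46 <= 48, this is the LCA
LCA = 46


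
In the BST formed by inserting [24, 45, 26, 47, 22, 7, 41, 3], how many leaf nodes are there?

Tree built from: [24, 45, 26, 47, 22, 7, 41, 3]
Tree (level-order array): [24, 22, 45, 7, None, 26, 47, 3, None, None, 41]
Rule: A leaf has 0 children.
Per-node child counts:
  node 24: 2 child(ren)
  node 22: 1 child(ren)
  node 7: 1 child(ren)
  node 3: 0 child(ren)
  node 45: 2 child(ren)
  node 26: 1 child(ren)
  node 41: 0 child(ren)
  node 47: 0 child(ren)
Matching nodes: [3, 41, 47]
Count of leaf nodes: 3


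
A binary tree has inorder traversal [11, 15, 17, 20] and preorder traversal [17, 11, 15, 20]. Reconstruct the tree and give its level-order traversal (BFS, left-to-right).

Inorder:  [11, 15, 17, 20]
Preorder: [17, 11, 15, 20]
Algorithm: preorder visits root first, so consume preorder in order;
for each root, split the current inorder slice at that value into
left-subtree inorder and right-subtree inorder, then recurse.
Recursive splits:
  root=17; inorder splits into left=[11, 15], right=[20]
  root=11; inorder splits into left=[], right=[15]
  root=15; inorder splits into left=[], right=[]
  root=20; inorder splits into left=[], right=[]
Reconstructed level-order: [17, 11, 20, 15]


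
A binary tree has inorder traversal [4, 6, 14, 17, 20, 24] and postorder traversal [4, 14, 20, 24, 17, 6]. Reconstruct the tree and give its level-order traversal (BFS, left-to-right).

Inorder:   [4, 6, 14, 17, 20, 24]
Postorder: [4, 14, 20, 24, 17, 6]
Algorithm: postorder visits root last, so walk postorder right-to-left;
each value is the root of the current inorder slice — split it at that
value, recurse on the right subtree first, then the left.
Recursive splits:
  root=6; inorder splits into left=[4], right=[14, 17, 20, 24]
  root=17; inorder splits into left=[14], right=[20, 24]
  root=24; inorder splits into left=[20], right=[]
  root=20; inorder splits into left=[], right=[]
  root=14; inorder splits into left=[], right=[]
  root=4; inorder splits into left=[], right=[]
Reconstructed level-order: [6, 4, 17, 14, 24, 20]


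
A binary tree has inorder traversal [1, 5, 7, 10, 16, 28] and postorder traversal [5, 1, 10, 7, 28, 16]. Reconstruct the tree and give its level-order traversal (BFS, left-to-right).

Inorder:   [1, 5, 7, 10, 16, 28]
Postorder: [5, 1, 10, 7, 28, 16]
Algorithm: postorder visits root last, so walk postorder right-to-left;
each value is the root of the current inorder slice — split it at that
value, recurse on the right subtree first, then the left.
Recursive splits:
  root=16; inorder splits into left=[1, 5, 7, 10], right=[28]
  root=28; inorder splits into left=[], right=[]
  root=7; inorder splits into left=[1, 5], right=[10]
  root=10; inorder splits into left=[], right=[]
  root=1; inorder splits into left=[], right=[5]
  root=5; inorder splits into left=[], right=[]
Reconstructed level-order: [16, 7, 28, 1, 10, 5]


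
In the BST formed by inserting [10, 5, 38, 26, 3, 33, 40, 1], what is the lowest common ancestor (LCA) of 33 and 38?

Tree insertion order: [10, 5, 38, 26, 3, 33, 40, 1]
Tree (level-order array): [10, 5, 38, 3, None, 26, 40, 1, None, None, 33]
In a BST, the LCA of p=33, q=38 is the first node v on the
root-to-leaf path with p <= v <= q (go left if both < v, right if both > v).
Walk from root:
  at 10: both 33 and 38 > 10, go right
  at 38: 33 <= 38 <= 38, this is the LCA
LCA = 38


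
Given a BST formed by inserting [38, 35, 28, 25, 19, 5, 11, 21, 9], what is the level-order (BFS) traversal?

Tree insertion order: [38, 35, 28, 25, 19, 5, 11, 21, 9]
Tree (level-order array): [38, 35, None, 28, None, 25, None, 19, None, 5, 21, None, 11, None, None, 9]
BFS from the root, enqueuing left then right child of each popped node:
  queue [38] -> pop 38, enqueue [35], visited so far: [38]
  queue [35] -> pop 35, enqueue [28], visited so far: [38, 35]
  queue [28] -> pop 28, enqueue [25], visited so far: [38, 35, 28]
  queue [25] -> pop 25, enqueue [19], visited so far: [38, 35, 28, 25]
  queue [19] -> pop 19, enqueue [5, 21], visited so far: [38, 35, 28, 25, 19]
  queue [5, 21] -> pop 5, enqueue [11], visited so far: [38, 35, 28, 25, 19, 5]
  queue [21, 11] -> pop 21, enqueue [none], visited so far: [38, 35, 28, 25, 19, 5, 21]
  queue [11] -> pop 11, enqueue [9], visited so far: [38, 35, 28, 25, 19, 5, 21, 11]
  queue [9] -> pop 9, enqueue [none], visited so far: [38, 35, 28, 25, 19, 5, 21, 11, 9]
Result: [38, 35, 28, 25, 19, 5, 21, 11, 9]


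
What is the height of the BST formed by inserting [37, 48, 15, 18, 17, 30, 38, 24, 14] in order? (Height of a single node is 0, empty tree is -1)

Insertion order: [37, 48, 15, 18, 17, 30, 38, 24, 14]
Tree (level-order array): [37, 15, 48, 14, 18, 38, None, None, None, 17, 30, None, None, None, None, 24]
Compute height bottom-up (empty subtree = -1):
  height(14) = 1 + max(-1, -1) = 0
  height(17) = 1 + max(-1, -1) = 0
  height(24) = 1 + max(-1, -1) = 0
  height(30) = 1 + max(0, -1) = 1
  height(18) = 1 + max(0, 1) = 2
  height(15) = 1 + max(0, 2) = 3
  height(38) = 1 + max(-1, -1) = 0
  height(48) = 1 + max(0, -1) = 1
  height(37) = 1 + max(3, 1) = 4
Height = 4


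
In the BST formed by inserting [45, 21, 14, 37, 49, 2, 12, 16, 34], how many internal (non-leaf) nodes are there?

Tree built from: [45, 21, 14, 37, 49, 2, 12, 16, 34]
Tree (level-order array): [45, 21, 49, 14, 37, None, None, 2, 16, 34, None, None, 12]
Rule: An internal node has at least one child.
Per-node child counts:
  node 45: 2 child(ren)
  node 21: 2 child(ren)
  node 14: 2 child(ren)
  node 2: 1 child(ren)
  node 12: 0 child(ren)
  node 16: 0 child(ren)
  node 37: 1 child(ren)
  node 34: 0 child(ren)
  node 49: 0 child(ren)
Matching nodes: [45, 21, 14, 2, 37]
Count of internal (non-leaf) nodes: 5


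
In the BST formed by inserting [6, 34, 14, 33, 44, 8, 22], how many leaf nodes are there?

Tree built from: [6, 34, 14, 33, 44, 8, 22]
Tree (level-order array): [6, None, 34, 14, 44, 8, 33, None, None, None, None, 22]
Rule: A leaf has 0 children.
Per-node child counts:
  node 6: 1 child(ren)
  node 34: 2 child(ren)
  node 14: 2 child(ren)
  node 8: 0 child(ren)
  node 33: 1 child(ren)
  node 22: 0 child(ren)
  node 44: 0 child(ren)
Matching nodes: [8, 22, 44]
Count of leaf nodes: 3


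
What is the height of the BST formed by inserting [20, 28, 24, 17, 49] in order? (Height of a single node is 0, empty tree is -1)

Insertion order: [20, 28, 24, 17, 49]
Tree (level-order array): [20, 17, 28, None, None, 24, 49]
Compute height bottom-up (empty subtree = -1):
  height(17) = 1 + max(-1, -1) = 0
  height(24) = 1 + max(-1, -1) = 0
  height(49) = 1 + max(-1, -1) = 0
  height(28) = 1 + max(0, 0) = 1
  height(20) = 1 + max(0, 1) = 2
Height = 2


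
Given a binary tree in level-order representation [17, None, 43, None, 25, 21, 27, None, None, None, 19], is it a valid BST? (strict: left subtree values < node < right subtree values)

Level-order array: [17, None, 43, None, 25, 21, 27, None, None, None, 19]
Validate using subtree bounds (lo, hi): at each node, require lo < value < hi,
then recurse left with hi=value and right with lo=value.
Preorder trace (stopping at first violation):
  at node 17 with bounds (-inf, +inf): OK
  at node 43 with bounds (17, +inf): OK
  at node 25 with bounds (43, +inf): VIOLATION
Node 25 violates its bound: not (43 < 25 < +inf).
Result: Not a valid BST


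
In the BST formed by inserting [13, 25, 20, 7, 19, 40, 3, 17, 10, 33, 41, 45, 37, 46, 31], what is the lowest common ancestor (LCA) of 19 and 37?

Tree insertion order: [13, 25, 20, 7, 19, 40, 3, 17, 10, 33, 41, 45, 37, 46, 31]
Tree (level-order array): [13, 7, 25, 3, 10, 20, 40, None, None, None, None, 19, None, 33, 41, 17, None, 31, 37, None, 45, None, None, None, None, None, None, None, 46]
In a BST, the LCA of p=19, q=37 is the first node v on the
root-to-leaf path with p <= v <= q (go left if both < v, right if both > v).
Walk from root:
  at 13: both 19 and 37 > 13, go right
  at 25: 19 <= 25 <= 37, this is the LCA
LCA = 25


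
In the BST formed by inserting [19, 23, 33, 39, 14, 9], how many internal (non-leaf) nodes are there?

Tree built from: [19, 23, 33, 39, 14, 9]
Tree (level-order array): [19, 14, 23, 9, None, None, 33, None, None, None, 39]
Rule: An internal node has at least one child.
Per-node child counts:
  node 19: 2 child(ren)
  node 14: 1 child(ren)
  node 9: 0 child(ren)
  node 23: 1 child(ren)
  node 33: 1 child(ren)
  node 39: 0 child(ren)
Matching nodes: [19, 14, 23, 33]
Count of internal (non-leaf) nodes: 4


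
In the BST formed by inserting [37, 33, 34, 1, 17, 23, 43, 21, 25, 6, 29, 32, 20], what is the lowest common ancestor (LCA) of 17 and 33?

Tree insertion order: [37, 33, 34, 1, 17, 23, 43, 21, 25, 6, 29, 32, 20]
Tree (level-order array): [37, 33, 43, 1, 34, None, None, None, 17, None, None, 6, 23, None, None, 21, 25, 20, None, None, 29, None, None, None, 32]
In a BST, the LCA of p=17, q=33 is the first node v on the
root-to-leaf path with p <= v <= q (go left if both < v, right if both > v).
Walk from root:
  at 37: both 17 and 33 < 37, go left
  at 33: 17 <= 33 <= 33, this is the LCA
LCA = 33


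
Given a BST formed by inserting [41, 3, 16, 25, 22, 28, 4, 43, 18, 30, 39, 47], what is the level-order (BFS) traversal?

Tree insertion order: [41, 3, 16, 25, 22, 28, 4, 43, 18, 30, 39, 47]
Tree (level-order array): [41, 3, 43, None, 16, None, 47, 4, 25, None, None, None, None, 22, 28, 18, None, None, 30, None, None, None, 39]
BFS from the root, enqueuing left then right child of each popped node:
  queue [41] -> pop 41, enqueue [3, 43], visited so far: [41]
  queue [3, 43] -> pop 3, enqueue [16], visited so far: [41, 3]
  queue [43, 16] -> pop 43, enqueue [47], visited so far: [41, 3, 43]
  queue [16, 47] -> pop 16, enqueue [4, 25], visited so far: [41, 3, 43, 16]
  queue [47, 4, 25] -> pop 47, enqueue [none], visited so far: [41, 3, 43, 16, 47]
  queue [4, 25] -> pop 4, enqueue [none], visited so far: [41, 3, 43, 16, 47, 4]
  queue [25] -> pop 25, enqueue [22, 28], visited so far: [41, 3, 43, 16, 47, 4, 25]
  queue [22, 28] -> pop 22, enqueue [18], visited so far: [41, 3, 43, 16, 47, 4, 25, 22]
  queue [28, 18] -> pop 28, enqueue [30], visited so far: [41, 3, 43, 16, 47, 4, 25, 22, 28]
  queue [18, 30] -> pop 18, enqueue [none], visited so far: [41, 3, 43, 16, 47, 4, 25, 22, 28, 18]
  queue [30] -> pop 30, enqueue [39], visited so far: [41, 3, 43, 16, 47, 4, 25, 22, 28, 18, 30]
  queue [39] -> pop 39, enqueue [none], visited so far: [41, 3, 43, 16, 47, 4, 25, 22, 28, 18, 30, 39]
Result: [41, 3, 43, 16, 47, 4, 25, 22, 28, 18, 30, 39]


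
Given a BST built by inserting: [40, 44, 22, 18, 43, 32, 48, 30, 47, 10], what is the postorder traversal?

Tree insertion order: [40, 44, 22, 18, 43, 32, 48, 30, 47, 10]
Tree (level-order array): [40, 22, 44, 18, 32, 43, 48, 10, None, 30, None, None, None, 47]
Postorder traversal: [10, 18, 30, 32, 22, 43, 47, 48, 44, 40]


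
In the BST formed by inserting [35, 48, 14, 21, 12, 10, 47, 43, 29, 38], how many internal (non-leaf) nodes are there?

Tree built from: [35, 48, 14, 21, 12, 10, 47, 43, 29, 38]
Tree (level-order array): [35, 14, 48, 12, 21, 47, None, 10, None, None, 29, 43, None, None, None, None, None, 38]
Rule: An internal node has at least one child.
Per-node child counts:
  node 35: 2 child(ren)
  node 14: 2 child(ren)
  node 12: 1 child(ren)
  node 10: 0 child(ren)
  node 21: 1 child(ren)
  node 29: 0 child(ren)
  node 48: 1 child(ren)
  node 47: 1 child(ren)
  node 43: 1 child(ren)
  node 38: 0 child(ren)
Matching nodes: [35, 14, 12, 21, 48, 47, 43]
Count of internal (non-leaf) nodes: 7


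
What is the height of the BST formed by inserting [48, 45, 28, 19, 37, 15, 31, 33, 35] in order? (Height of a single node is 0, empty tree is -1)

Insertion order: [48, 45, 28, 19, 37, 15, 31, 33, 35]
Tree (level-order array): [48, 45, None, 28, None, 19, 37, 15, None, 31, None, None, None, None, 33, None, 35]
Compute height bottom-up (empty subtree = -1):
  height(15) = 1 + max(-1, -1) = 0
  height(19) = 1 + max(0, -1) = 1
  height(35) = 1 + max(-1, -1) = 0
  height(33) = 1 + max(-1, 0) = 1
  height(31) = 1 + max(-1, 1) = 2
  height(37) = 1 + max(2, -1) = 3
  height(28) = 1 + max(1, 3) = 4
  height(45) = 1 + max(4, -1) = 5
  height(48) = 1 + max(5, -1) = 6
Height = 6


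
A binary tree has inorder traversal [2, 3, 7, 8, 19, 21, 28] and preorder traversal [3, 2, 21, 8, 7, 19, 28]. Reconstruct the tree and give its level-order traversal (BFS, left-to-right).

Inorder:  [2, 3, 7, 8, 19, 21, 28]
Preorder: [3, 2, 21, 8, 7, 19, 28]
Algorithm: preorder visits root first, so consume preorder in order;
for each root, split the current inorder slice at that value into
left-subtree inorder and right-subtree inorder, then recurse.
Recursive splits:
  root=3; inorder splits into left=[2], right=[7, 8, 19, 21, 28]
  root=2; inorder splits into left=[], right=[]
  root=21; inorder splits into left=[7, 8, 19], right=[28]
  root=8; inorder splits into left=[7], right=[19]
  root=7; inorder splits into left=[], right=[]
  root=19; inorder splits into left=[], right=[]
  root=28; inorder splits into left=[], right=[]
Reconstructed level-order: [3, 2, 21, 8, 28, 7, 19]


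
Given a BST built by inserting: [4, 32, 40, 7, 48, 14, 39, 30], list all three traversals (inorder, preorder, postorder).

Tree insertion order: [4, 32, 40, 7, 48, 14, 39, 30]
Tree (level-order array): [4, None, 32, 7, 40, None, 14, 39, 48, None, 30]
Inorder (L, root, R): [4, 7, 14, 30, 32, 39, 40, 48]
Preorder (root, L, R): [4, 32, 7, 14, 30, 40, 39, 48]
Postorder (L, R, root): [30, 14, 7, 39, 48, 40, 32, 4]


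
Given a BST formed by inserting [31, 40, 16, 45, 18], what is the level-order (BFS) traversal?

Tree insertion order: [31, 40, 16, 45, 18]
Tree (level-order array): [31, 16, 40, None, 18, None, 45]
BFS from the root, enqueuing left then right child of each popped node:
  queue [31] -> pop 31, enqueue [16, 40], visited so far: [31]
  queue [16, 40] -> pop 16, enqueue [18], visited so far: [31, 16]
  queue [40, 18] -> pop 40, enqueue [45], visited so far: [31, 16, 40]
  queue [18, 45] -> pop 18, enqueue [none], visited so far: [31, 16, 40, 18]
  queue [45] -> pop 45, enqueue [none], visited so far: [31, 16, 40, 18, 45]
Result: [31, 16, 40, 18, 45]


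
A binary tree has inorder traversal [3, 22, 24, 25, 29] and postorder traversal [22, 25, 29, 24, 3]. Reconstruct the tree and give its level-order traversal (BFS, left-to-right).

Inorder:   [3, 22, 24, 25, 29]
Postorder: [22, 25, 29, 24, 3]
Algorithm: postorder visits root last, so walk postorder right-to-left;
each value is the root of the current inorder slice — split it at that
value, recurse on the right subtree first, then the left.
Recursive splits:
  root=3; inorder splits into left=[], right=[22, 24, 25, 29]
  root=24; inorder splits into left=[22], right=[25, 29]
  root=29; inorder splits into left=[25], right=[]
  root=25; inorder splits into left=[], right=[]
  root=22; inorder splits into left=[], right=[]
Reconstructed level-order: [3, 24, 22, 29, 25]


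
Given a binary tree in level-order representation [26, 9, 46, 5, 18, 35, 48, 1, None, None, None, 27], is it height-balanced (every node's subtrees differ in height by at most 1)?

Tree (level-order array): [26, 9, 46, 5, 18, 35, 48, 1, None, None, None, 27]
Definition: a tree is height-balanced if, at every node, |h(left) - h(right)| <= 1 (empty subtree has height -1).
Bottom-up per-node check:
  node 1: h_left=-1, h_right=-1, diff=0 [OK], height=0
  node 5: h_left=0, h_right=-1, diff=1 [OK], height=1
  node 18: h_left=-1, h_right=-1, diff=0 [OK], height=0
  node 9: h_left=1, h_right=0, diff=1 [OK], height=2
  node 27: h_left=-1, h_right=-1, diff=0 [OK], height=0
  node 35: h_left=0, h_right=-1, diff=1 [OK], height=1
  node 48: h_left=-1, h_right=-1, diff=0 [OK], height=0
  node 46: h_left=1, h_right=0, diff=1 [OK], height=2
  node 26: h_left=2, h_right=2, diff=0 [OK], height=3
All nodes satisfy the balance condition.
Result: Balanced


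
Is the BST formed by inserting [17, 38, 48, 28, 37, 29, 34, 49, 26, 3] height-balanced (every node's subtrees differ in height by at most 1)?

Tree (level-order array): [17, 3, 38, None, None, 28, 48, 26, 37, None, 49, None, None, 29, None, None, None, None, 34]
Definition: a tree is height-balanced if, at every node, |h(left) - h(right)| <= 1 (empty subtree has height -1).
Bottom-up per-node check:
  node 3: h_left=-1, h_right=-1, diff=0 [OK], height=0
  node 26: h_left=-1, h_right=-1, diff=0 [OK], height=0
  node 34: h_left=-1, h_right=-1, diff=0 [OK], height=0
  node 29: h_left=-1, h_right=0, diff=1 [OK], height=1
  node 37: h_left=1, h_right=-1, diff=2 [FAIL (|1--1|=2 > 1)], height=2
  node 28: h_left=0, h_right=2, diff=2 [FAIL (|0-2|=2 > 1)], height=3
  node 49: h_left=-1, h_right=-1, diff=0 [OK], height=0
  node 48: h_left=-1, h_right=0, diff=1 [OK], height=1
  node 38: h_left=3, h_right=1, diff=2 [FAIL (|3-1|=2 > 1)], height=4
  node 17: h_left=0, h_right=4, diff=4 [FAIL (|0-4|=4 > 1)], height=5
Node 37 violates the condition: |1 - -1| = 2 > 1.
Result: Not balanced


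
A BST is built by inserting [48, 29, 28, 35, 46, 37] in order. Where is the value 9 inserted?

Starting tree (level order): [48, 29, None, 28, 35, None, None, None, 46, 37]
Insertion path: 48 -> 29 -> 28
Result: insert 9 as left child of 28
Final tree (level order): [48, 29, None, 28, 35, 9, None, None, 46, None, None, 37]


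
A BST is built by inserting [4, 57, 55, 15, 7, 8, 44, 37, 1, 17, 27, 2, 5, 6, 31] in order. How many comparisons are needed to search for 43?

Search path for 43: 4 -> 57 -> 55 -> 15 -> 44 -> 37
Found: False
Comparisons: 6


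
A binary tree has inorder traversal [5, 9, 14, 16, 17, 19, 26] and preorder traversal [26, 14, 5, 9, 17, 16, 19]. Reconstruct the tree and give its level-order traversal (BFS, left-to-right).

Inorder:  [5, 9, 14, 16, 17, 19, 26]
Preorder: [26, 14, 5, 9, 17, 16, 19]
Algorithm: preorder visits root first, so consume preorder in order;
for each root, split the current inorder slice at that value into
left-subtree inorder and right-subtree inorder, then recurse.
Recursive splits:
  root=26; inorder splits into left=[5, 9, 14, 16, 17, 19], right=[]
  root=14; inorder splits into left=[5, 9], right=[16, 17, 19]
  root=5; inorder splits into left=[], right=[9]
  root=9; inorder splits into left=[], right=[]
  root=17; inorder splits into left=[16], right=[19]
  root=16; inorder splits into left=[], right=[]
  root=19; inorder splits into left=[], right=[]
Reconstructed level-order: [26, 14, 5, 17, 9, 16, 19]


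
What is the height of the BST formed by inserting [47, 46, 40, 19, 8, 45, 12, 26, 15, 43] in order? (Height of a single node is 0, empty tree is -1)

Insertion order: [47, 46, 40, 19, 8, 45, 12, 26, 15, 43]
Tree (level-order array): [47, 46, None, 40, None, 19, 45, 8, 26, 43, None, None, 12, None, None, None, None, None, 15]
Compute height bottom-up (empty subtree = -1):
  height(15) = 1 + max(-1, -1) = 0
  height(12) = 1 + max(-1, 0) = 1
  height(8) = 1 + max(-1, 1) = 2
  height(26) = 1 + max(-1, -1) = 0
  height(19) = 1 + max(2, 0) = 3
  height(43) = 1 + max(-1, -1) = 0
  height(45) = 1 + max(0, -1) = 1
  height(40) = 1 + max(3, 1) = 4
  height(46) = 1 + max(4, -1) = 5
  height(47) = 1 + max(5, -1) = 6
Height = 6


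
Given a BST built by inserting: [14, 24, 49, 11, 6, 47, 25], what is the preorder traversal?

Tree insertion order: [14, 24, 49, 11, 6, 47, 25]
Tree (level-order array): [14, 11, 24, 6, None, None, 49, None, None, 47, None, 25]
Preorder traversal: [14, 11, 6, 24, 49, 47, 25]


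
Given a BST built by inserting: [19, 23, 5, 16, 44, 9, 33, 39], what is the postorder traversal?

Tree insertion order: [19, 23, 5, 16, 44, 9, 33, 39]
Tree (level-order array): [19, 5, 23, None, 16, None, 44, 9, None, 33, None, None, None, None, 39]
Postorder traversal: [9, 16, 5, 39, 33, 44, 23, 19]


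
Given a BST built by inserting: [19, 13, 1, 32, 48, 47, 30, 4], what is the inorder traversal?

Tree insertion order: [19, 13, 1, 32, 48, 47, 30, 4]
Tree (level-order array): [19, 13, 32, 1, None, 30, 48, None, 4, None, None, 47]
Inorder traversal: [1, 4, 13, 19, 30, 32, 47, 48]
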